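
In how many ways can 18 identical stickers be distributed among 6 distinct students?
C(18+6-1, 6-1) = C(23, 5) = 33649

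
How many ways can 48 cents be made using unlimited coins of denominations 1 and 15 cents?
Coefficient of x^48 in 1/(1-x^1) · 1/(1-x^15). Use j coins of 15 for j = 0..⌊48/15⌋ = 3, the rest in 1s: 3 + 1 = 4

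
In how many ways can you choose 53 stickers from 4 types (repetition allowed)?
C(53+4-1, 4-1) = C(56, 3) = 27720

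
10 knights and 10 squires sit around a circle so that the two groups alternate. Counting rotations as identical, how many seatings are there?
Fix one of the knights: (10-1)! ways for the remaining knights, × 10! ways for the squires = 362880 × 3628800 = 1316818944000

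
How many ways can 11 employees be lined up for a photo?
11! = 39916800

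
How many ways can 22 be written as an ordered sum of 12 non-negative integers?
C(22+12-1, 12-1) = C(33, 11) = 193536720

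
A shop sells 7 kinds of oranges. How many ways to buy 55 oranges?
C(55+7-1, 7-1) = C(61, 6) = 55525372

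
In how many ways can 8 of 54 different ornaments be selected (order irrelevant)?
C(54,8) = 54!/(8!×46!) = 1040465790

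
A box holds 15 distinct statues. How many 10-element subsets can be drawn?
C(15,10) = 15!/(10!×5!) = 3003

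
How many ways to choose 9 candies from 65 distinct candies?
C(65,9) = 65!/(9!×56!) = 31966749880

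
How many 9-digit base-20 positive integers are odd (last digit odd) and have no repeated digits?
Last∈{1,3,5,7,9,11,13,15,17,19}. Last=0: 0. Last nonzero: 10×18×P(18,7) = 28870732800. Total = 28870732800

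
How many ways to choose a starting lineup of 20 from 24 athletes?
C(24,20) = 24!/(20!×4!) = 10626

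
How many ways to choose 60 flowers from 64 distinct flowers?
C(64,60) = 64!/(60!×4!) = 635376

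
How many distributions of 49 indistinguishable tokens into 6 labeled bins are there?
C(49+6-1, 6-1) = C(54, 5) = 3162510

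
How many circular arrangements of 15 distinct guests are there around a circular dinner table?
Circular: fix one position, arrange the rest. (15-1)! = 87178291200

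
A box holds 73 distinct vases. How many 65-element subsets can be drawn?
C(73,65) = 73!/(65!×8!) = 13442126049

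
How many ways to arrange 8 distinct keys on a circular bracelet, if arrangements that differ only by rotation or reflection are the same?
(8-1)!/2 = 5040/2 = 2520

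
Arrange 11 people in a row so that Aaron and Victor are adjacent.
Treat as block: (11-1)! × 2! = 3628800 × 2 = 7257600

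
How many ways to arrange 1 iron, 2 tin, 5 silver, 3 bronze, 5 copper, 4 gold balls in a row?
20! / (1! × 2! × 5! × 3! × 5! × 4!) = 586637251200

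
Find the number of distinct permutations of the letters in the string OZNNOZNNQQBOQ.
13! / (1! × 4! × 3! × 2! × 3!) = 3603600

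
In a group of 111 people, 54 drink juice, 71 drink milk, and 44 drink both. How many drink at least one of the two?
|A∪B| = |A| + |B| - |A∩B| = 54 + 71 - 44 = 81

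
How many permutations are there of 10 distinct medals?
10! = 3628800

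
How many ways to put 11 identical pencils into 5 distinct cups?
C(11+5-1, 5-1) = C(15, 4) = 1365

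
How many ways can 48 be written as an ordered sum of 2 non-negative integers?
C(48+2-1, 2-1) = C(49, 1) = 49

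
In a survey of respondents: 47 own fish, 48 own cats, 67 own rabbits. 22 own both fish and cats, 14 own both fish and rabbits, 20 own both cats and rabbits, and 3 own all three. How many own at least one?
|A∪B∪C| = 47+48+67-22-14-20+3 = 109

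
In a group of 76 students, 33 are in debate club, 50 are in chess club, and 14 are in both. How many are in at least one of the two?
|A∪B| = |A| + |B| - |A∩B| = 33 + 50 - 14 = 69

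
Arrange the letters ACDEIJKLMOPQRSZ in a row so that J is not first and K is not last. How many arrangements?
By inclusion-exclusion: 15! - 2×(15-1)! + (15-2)! = 1307674368000 - 174356582400 + 6227020800 = 1139544806400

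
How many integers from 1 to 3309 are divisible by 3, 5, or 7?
⌊3309/3⌋+⌊3309/5⌋+⌊3309/7⌋ - ⌊3309/15⌋-⌊3309/21⌋-⌊3309/35⌋ + ⌊3309/105⌋ = 1103+661+472 - 220-157-94 + 31 = 1796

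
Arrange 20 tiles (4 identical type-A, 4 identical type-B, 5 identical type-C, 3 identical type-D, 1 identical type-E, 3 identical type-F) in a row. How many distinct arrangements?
20! / (4! × 4! × 5! × 3! × 1! × 3!) = 977728752000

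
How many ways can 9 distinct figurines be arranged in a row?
9! = 362880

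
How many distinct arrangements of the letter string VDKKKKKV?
8! / (5! × 2! × 1!) = 168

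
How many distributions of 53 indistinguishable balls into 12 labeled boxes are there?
C(53+12-1, 12-1) = C(64, 11) = 743595781824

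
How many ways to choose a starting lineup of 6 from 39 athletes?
C(39,6) = 39!/(6!×33!) = 3262623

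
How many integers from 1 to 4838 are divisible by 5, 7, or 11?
⌊4838/5⌋+⌊4838/7⌋+⌊4838/11⌋ - ⌊4838/35⌋-⌊4838/55⌋-⌊4838/77⌋ + ⌊4838/385⌋ = 967+691+439 - 138-87-62 + 12 = 1822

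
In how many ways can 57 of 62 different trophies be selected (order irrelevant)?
C(62,57) = 62!/(57!×5!) = 6471002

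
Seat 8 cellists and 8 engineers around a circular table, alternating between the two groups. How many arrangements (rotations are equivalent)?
Fix one of the cellists: (8-1)! ways for the remaining cellists, × 8! ways for the engineers = 5040 × 40320 = 203212800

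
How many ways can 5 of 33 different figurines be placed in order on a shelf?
P(33,5) = 33!/(33-5)! = 28480320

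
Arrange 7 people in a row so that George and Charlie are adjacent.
Treat as block: (7-1)! × 2! = 720 × 2 = 1440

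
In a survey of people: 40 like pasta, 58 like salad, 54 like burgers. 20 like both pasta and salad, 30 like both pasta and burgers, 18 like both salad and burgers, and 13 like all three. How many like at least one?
|A∪B∪C| = 40+58+54-20-30-18+13 = 97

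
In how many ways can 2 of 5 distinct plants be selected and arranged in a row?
P(5,2) = 5!/(5-2)! = 20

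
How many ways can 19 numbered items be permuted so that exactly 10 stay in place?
Choose the 10 fixed points C(19,10) = 92378, derange the rest: !9 = Σ_{j=0}^{9} (-1)^j·9!/j! = 362880 - 362880 + 181440 - 60480 + 15120 - 3024 + 504 - 72 + 9 - 1 = 133496. Product = 92378 × 133496 = 12332093488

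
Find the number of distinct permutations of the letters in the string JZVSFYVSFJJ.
11! / (1! × 2! × 1! × 2! × 2! × 3!) = 831600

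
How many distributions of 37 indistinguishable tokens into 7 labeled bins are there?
C(37+7-1, 7-1) = C(43, 6) = 6096454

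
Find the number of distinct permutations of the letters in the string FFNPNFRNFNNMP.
13! / (5! × 4! × 1! × 1! × 2!) = 1081080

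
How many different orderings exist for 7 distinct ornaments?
7! = 5040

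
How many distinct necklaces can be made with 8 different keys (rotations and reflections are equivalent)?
(8-1)!/2 = 5040/2 = 2520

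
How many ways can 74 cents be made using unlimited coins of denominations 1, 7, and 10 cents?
Coefficient of x^74 in 1/(1-x^1) · 1/(1-x^7) · 1/(1-x^10). Case on j = number of 10-cent coins (j = 0..7); remainder r = 74 - 10j is made from {1,7} in ⌊r/7⌋+1 ways. r = 74, 64, 54, 44, 34, 24, 14, 4 → 11 + 10 + 8 + 7 + 5 + 4 + 3 + 1 = 49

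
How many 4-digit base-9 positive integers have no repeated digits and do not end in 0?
Last digit: 8 nonzero choices. First digit: 7 (nonzero, ≠last). Middle 2: P(7,2) = 42. Total = 2352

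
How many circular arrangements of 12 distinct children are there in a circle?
Circular: fix one position, arrange the rest. (12-1)! = 39916800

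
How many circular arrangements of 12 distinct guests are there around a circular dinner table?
Circular: fix one position, arrange the rest. (12-1)! = 39916800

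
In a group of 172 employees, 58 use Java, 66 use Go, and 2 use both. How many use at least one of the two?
|A∪B| = |A| + |B| - |A∩B| = 58 + 66 - 2 = 122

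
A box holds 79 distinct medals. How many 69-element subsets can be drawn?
C(79,69) = 79!/(69!×10!) = 1440680596355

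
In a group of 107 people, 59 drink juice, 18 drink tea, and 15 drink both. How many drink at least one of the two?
|A∪B| = |A| + |B| - |A∩B| = 59 + 18 - 15 = 62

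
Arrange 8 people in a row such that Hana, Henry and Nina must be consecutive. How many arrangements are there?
Treat the 3 as one block: (8-3+1)! × 3! = 720 × 6 = 4320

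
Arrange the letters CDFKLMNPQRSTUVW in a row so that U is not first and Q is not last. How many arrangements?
By inclusion-exclusion: 15! - 2×(15-1)! + (15-2)! = 1307674368000 - 174356582400 + 6227020800 = 1139544806400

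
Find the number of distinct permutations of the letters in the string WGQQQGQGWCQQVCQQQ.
17! / (1! × 2! × 2! × 3! × 9!) = 40840800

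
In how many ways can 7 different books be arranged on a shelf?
7! = 5040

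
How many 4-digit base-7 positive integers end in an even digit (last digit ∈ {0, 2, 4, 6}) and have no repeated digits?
Last∈{0,2,4,6}. Last=0: 120. Last nonzero: 3×5×P(5,2) = 300. Total = 420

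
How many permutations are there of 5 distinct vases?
5! = 120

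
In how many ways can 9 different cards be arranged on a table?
9! = 362880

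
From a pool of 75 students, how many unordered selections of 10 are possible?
C(75,10) = 75!/(10!×65!) = 828931106355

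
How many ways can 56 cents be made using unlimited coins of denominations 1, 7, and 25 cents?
Coefficient of x^56 in 1/(1-x^1) · 1/(1-x^7) · 1/(1-x^25). Case on j = number of 25-cent coins (j = 0..2); remainder r = 56 - 25j is made from {1,7} in ⌊r/7⌋+1 ways. r = 56, 31, 6 → 9 + 5 + 1 = 15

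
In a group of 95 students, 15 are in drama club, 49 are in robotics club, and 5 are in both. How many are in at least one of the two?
|A∪B| = |A| + |B| - |A∩B| = 15 + 49 - 5 = 59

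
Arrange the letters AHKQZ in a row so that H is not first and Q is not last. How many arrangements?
By inclusion-exclusion: 5! - 2×(5-1)! + (5-2)! = 120 - 48 + 6 = 78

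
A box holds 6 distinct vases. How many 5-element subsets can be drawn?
C(6,5) = 6!/(5!×1!) = 6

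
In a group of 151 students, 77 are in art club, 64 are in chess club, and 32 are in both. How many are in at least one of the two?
|A∪B| = |A| + |B| - |A∩B| = 77 + 64 - 32 = 109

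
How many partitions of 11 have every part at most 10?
Let r_j(i) = number of partitions of i into parts ≤ j, for i = 0..11. r_1(i) = 1 for all i; r_j(i) = r_{j-1}(i) + r_j(i-j). Rows j = 2..10: ≤2: 1 1 2 2 3 3 4 4 5 5 6 6; ≤3: 1 1 2 3 4 5 7 8 10 12 14 16; ≤4: 1 1 2 3 5 6 9 11 15 18 23 27; ≤5: 1 1 2 3 5 7 10 13 18 23 30 37; ≤6: 1 1 2 3 5 7 11 14 20 26 35 44; ≤7: 1 1 2 3 5 7 11 15 21 28 38 49; ≤8: 1 1 2 3 5 7 11 15 22 29 40 52; ≤9: 1 1 2 3 5 7 11 15 22 30 41 54; ≤10: 1 1 2 3 5 7 11 15 22 30 42 55. r_10(11) = 55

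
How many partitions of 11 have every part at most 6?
Let r_j(i) = number of partitions of i into parts ≤ j, for i = 0..11. r_1(i) = 1 for all i; r_j(i) = r_{j-1}(i) + r_j(i-j). Rows j = 2..6: ≤2: 1 1 2 2 3 3 4 4 5 5 6 6; ≤3: 1 1 2 3 4 5 7 8 10 12 14 16; ≤4: 1 1 2 3 5 6 9 11 15 18 23 27; ≤5: 1 1 2 3 5 7 10 13 18 23 30 37; ≤6: 1 1 2 3 5 7 11 14 20 26 35 44. r_6(11) = 44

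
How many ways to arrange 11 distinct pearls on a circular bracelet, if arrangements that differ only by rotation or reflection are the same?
(11-1)!/2 = 3628800/2 = 1814400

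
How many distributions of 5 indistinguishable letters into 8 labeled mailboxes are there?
C(5+8-1, 8-1) = C(12, 7) = 792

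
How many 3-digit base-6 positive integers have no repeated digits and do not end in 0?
Last digit: 5 nonzero choices. First digit: 4 (nonzero, ≠last). Middle 1: P(4,1) = 4. Total = 80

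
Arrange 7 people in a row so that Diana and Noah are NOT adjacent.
Total - adjacent = 7! - (7-1)!×2 = 5040 - 1440 = 3600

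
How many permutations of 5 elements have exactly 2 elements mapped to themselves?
Choose the 2 fixed points C(5,2) = 10, derange the rest: !3 = Σ_{j=0}^{3} (-1)^j·3!/j! = 6 - 6 + 3 - 1 = 2. Product = 10 × 2 = 20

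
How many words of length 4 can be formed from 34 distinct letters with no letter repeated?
P(34,4) = 34!/(34-4)! = 1113024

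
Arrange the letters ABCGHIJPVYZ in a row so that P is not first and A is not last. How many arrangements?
By inclusion-exclusion: 11! - 2×(11-1)! + (11-2)! = 39916800 - 7257600 + 362880 = 33022080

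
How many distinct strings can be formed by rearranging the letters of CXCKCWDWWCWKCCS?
15! / (1! × 4! × 1! × 2! × 1! × 6!) = 37837800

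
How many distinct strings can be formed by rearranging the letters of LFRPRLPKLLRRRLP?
15! / (5! × 1! × 1! × 5! × 3!) = 15135120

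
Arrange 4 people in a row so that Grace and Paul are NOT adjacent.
Total - adjacent = 4! - (4-1)!×2 = 24 - 12 = 12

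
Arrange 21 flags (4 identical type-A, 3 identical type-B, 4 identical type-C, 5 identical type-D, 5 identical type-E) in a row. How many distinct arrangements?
21! / (4! × 3! × 4! × 5! × 5!) = 1026615189600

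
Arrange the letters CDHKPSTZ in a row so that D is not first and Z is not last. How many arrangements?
By inclusion-exclusion: 8! - 2×(8-1)! + (8-2)! = 40320 - 10080 + 720 = 30960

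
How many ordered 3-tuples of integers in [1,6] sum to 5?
Coefficient of x^5 in (x + x² + ... + x^6)^3. By inclusion-exclusion on dice exceeding 6: Σ_j (-1)^j C(3,j)·C(5-1-6j, 2) = C(3,0)·C(4,2) = 1·6 = 6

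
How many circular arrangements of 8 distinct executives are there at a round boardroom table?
Circular: fix one position, arrange the rest. (8-1)! = 5040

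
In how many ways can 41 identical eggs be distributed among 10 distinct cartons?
C(41+10-1, 10-1) = C(50, 9) = 2505433700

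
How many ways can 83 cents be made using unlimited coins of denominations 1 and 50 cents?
Coefficient of x^83 in 1/(1-x^1) · 1/(1-x^50). Use j coins of 50 for j = 0..⌊83/50⌋ = 1, the rest in 1s: 1 + 1 = 2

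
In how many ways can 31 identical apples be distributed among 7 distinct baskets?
C(31+7-1, 7-1) = C(37, 6) = 2324784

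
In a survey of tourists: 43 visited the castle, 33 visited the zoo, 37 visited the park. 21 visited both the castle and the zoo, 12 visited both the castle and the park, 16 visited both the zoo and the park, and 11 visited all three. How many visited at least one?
|A∪B∪C| = 43+33+37-21-12-16+11 = 75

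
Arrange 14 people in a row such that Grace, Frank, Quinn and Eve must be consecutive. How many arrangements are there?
Treat the 4 as one block: (14-4+1)! × 4! = 39916800 × 24 = 958003200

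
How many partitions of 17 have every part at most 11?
Let r_j(i) = number of partitions of i into parts ≤ j, for i = 0..17. r_1(i) = 1 for all i; r_j(i) = r_{j-1}(i) + r_j(i-j). Rows j = 2..11: ≤2: 1 1 2 2 3 3 4 4 5 5 6 6 7 7 8 8 9 9; ≤3: 1 1 2 3 4 5 7 8 10 12 14 16 19 21 24 27 30 33; ≤4: 1 1 2 3 5 6 9 11 15 18 23 27 34 39 47 54 64 72; ≤5: 1 1 2 3 5 7 10 13 18 23 30 37 47 57 70 84 101 119; ≤6: 1 1 2 3 5 7 11 14 20 26 35 44 58 71 90 110 136 163; ≤7: 1 1 2 3 5 7 11 15 21 28 38 49 65 82 105 131 164 201; ≤8: 1 1 2 3 5 7 11 15 22 29 40 52 70 89 116 146 186 230; ≤9: 1 1 2 3 5 7 11 15 22 30 41 54 73 94 123 157 201 252; ≤10: 1 1 2 3 5 7 11 15 22 30 42 55 75 97 128 164 212 267; ≤11: 1 1 2 3 5 7 11 15 22 30 42 56 76 99 131 169 219 278. r_11(17) = 278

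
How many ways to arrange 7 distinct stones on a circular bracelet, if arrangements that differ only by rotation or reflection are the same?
(7-1)!/2 = 720/2 = 360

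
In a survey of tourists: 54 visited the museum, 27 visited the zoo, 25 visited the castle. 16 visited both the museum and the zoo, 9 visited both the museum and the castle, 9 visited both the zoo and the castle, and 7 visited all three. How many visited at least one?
|A∪B∪C| = 54+27+25-16-9-9+7 = 79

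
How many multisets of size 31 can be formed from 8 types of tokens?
C(31+8-1, 8-1) = C(38, 7) = 12620256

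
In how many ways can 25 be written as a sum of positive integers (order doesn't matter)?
Pentagonal recurrence p(n) = p(n-1) + p(n-2) - p(n-5) - p(n-7) + p(n-12) + p(n-15) - ... gives p(0..24) = 1, 1, 2, 3, 5, 7, 11, 15, 22, 30, 42, 56, 77, 101, 135, 176, 231, 297, 385, 490, 627, 792, 1002, 1255, 1575. p(25) = p(24) + p(23) - p(20) - p(18) + p(13) + p(10) - p(3) = 1575 + 1255 - 627 - 385 + 101 + 42 - 3 = 1958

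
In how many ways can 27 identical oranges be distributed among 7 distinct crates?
C(27+7-1, 7-1) = C(33, 6) = 1107568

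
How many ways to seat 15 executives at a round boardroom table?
Circular: fix one position, arrange the rest. (15-1)! = 87178291200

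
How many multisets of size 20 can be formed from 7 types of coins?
C(20+7-1, 7-1) = C(26, 6) = 230230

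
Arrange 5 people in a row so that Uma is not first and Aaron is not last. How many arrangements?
By inclusion-exclusion: 5! - 2×(5-1)! + (5-2)! = 120 - 48 + 6 = 78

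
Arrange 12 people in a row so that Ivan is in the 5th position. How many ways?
Fix one position: (12-1)! = 39916800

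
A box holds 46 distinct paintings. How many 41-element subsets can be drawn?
C(46,41) = 46!/(41!×5!) = 1370754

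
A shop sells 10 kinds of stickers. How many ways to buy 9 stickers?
C(9+10-1, 10-1) = C(18, 9) = 48620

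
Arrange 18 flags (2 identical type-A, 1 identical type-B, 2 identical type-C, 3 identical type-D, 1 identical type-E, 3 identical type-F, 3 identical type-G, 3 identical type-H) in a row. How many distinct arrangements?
18! / (2! × 1! × 2! × 3! × 1! × 3! × 3! × 3!) = 1235025792000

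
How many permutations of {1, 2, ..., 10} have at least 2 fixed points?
Exactly j fixed points: C(10,j)·!(10-j); sum over j ≥ 2 (derangement numbers via !m = (m-1)·(!(m-1) + !(m-2)): !0..!8 = 1, 0, 1, 2, 9, 44, 265, 1854, 14833). Σ_{j=2}^{10} C(10,j)·!(10-j) = C(10,2)·!8 + C(10,3)·!7 + C(10,4)·!6 + C(10,5)·!5 + C(10,6)·!4 + C(10,7)·!3 + C(10,8)·!2 + C(10,9)·!1 + C(10,10)·!0 = 45·14833 + 120·1854 + 210·265 + 252·44 + 210·9 + 120·2 + 45·1 + 10·0 + 1·1 = 958879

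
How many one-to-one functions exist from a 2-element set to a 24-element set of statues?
P(24,2) = 24!/(24-2)! = 552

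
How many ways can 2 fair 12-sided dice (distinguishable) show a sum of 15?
Coefficient of x^15 in (x + x² + ... + x^12)^2. By inclusion-exclusion on dice exceeding 12: Σ_j (-1)^j C(2,j)·C(15-1-12j, 1) = C(2,0)·C(14,1) - C(2,1)·C(2,1) = 1·14 - 2·2 = 10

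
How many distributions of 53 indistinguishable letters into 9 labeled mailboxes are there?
C(53+9-1, 9-1) = C(61, 8) = 2944827765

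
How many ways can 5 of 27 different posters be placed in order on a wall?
P(27,5) = 27!/(27-5)! = 9687600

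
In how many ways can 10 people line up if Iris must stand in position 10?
Fix one position: (10-1)! = 362880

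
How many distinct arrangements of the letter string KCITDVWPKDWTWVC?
15! / (2! × 2! × 3! × 2! × 2! × 1! × 1! × 2!) = 6810804000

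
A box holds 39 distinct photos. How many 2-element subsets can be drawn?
C(39,2) = 39!/(2!×37!) = 741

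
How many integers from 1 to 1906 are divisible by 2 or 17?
⌊1906/2⌋ + ⌊1906/17⌋ - ⌊1906/34⌋ = 953 + 112 - 56 = 1009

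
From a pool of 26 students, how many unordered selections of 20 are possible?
C(26,20) = 26!/(20!×6!) = 230230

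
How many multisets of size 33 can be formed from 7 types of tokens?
C(33+7-1, 7-1) = C(39, 6) = 3262623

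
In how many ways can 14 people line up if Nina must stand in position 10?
Fix one position: (14-1)! = 6227020800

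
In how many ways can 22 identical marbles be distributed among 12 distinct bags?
C(22+12-1, 12-1) = C(33, 11) = 193536720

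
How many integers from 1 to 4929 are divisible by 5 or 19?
⌊4929/5⌋ + ⌊4929/19⌋ - ⌊4929/95⌋ = 985 + 259 - 51 = 1193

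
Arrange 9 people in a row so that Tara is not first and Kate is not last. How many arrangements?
By inclusion-exclusion: 9! - 2×(9-1)! + (9-2)! = 362880 - 80640 + 5040 = 287280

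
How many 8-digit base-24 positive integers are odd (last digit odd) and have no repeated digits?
Last∈{1,3,5,7,9,11,13,15,17,19,21,23}. Last=0: 0. Last nonzero: 12×22×P(22,6) = 14182439040. Total = 14182439040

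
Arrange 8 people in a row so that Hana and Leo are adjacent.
Treat as block: (8-1)! × 2! = 5040 × 2 = 10080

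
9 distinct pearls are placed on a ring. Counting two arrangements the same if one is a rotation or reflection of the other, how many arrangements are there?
(9-1)!/2 = 40320/2 = 20160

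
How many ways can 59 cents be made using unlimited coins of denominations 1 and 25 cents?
Coefficient of x^59 in 1/(1-x^1) · 1/(1-x^25). Use j coins of 25 for j = 0..⌊59/25⌋ = 2, the rest in 1s: 2 + 1 = 3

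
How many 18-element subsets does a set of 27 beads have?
C(27,18) = 27!/(18!×9!) = 4686825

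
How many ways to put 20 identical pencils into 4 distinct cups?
C(20+4-1, 4-1) = C(23, 3) = 1771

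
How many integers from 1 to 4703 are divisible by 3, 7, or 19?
⌊4703/3⌋+⌊4703/7⌋+⌊4703/19⌋ - ⌊4703/21⌋-⌊4703/57⌋-⌊4703/133⌋ + ⌊4703/399⌋ = 1567+671+247 - 223-82-35 + 11 = 2156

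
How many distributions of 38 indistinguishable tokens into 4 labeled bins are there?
C(38+4-1, 4-1) = C(41, 3) = 10660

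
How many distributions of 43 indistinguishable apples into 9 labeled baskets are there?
C(43+9-1, 9-1) = C(51, 8) = 636763050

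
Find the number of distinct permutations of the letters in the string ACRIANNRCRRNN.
13! / (2! × 2! × 4! × 4! × 1!) = 2702700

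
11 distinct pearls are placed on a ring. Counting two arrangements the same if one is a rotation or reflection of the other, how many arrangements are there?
(11-1)!/2 = 3628800/2 = 1814400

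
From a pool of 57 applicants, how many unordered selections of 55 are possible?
C(57,55) = 57!/(55!×2!) = 1596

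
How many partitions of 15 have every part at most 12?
Let r_j(i) = number of partitions of i into parts ≤ j, for i = 0..15. r_1(i) = 1 for all i; r_j(i) = r_{j-1}(i) + r_j(i-j). Rows j = 2..12: ≤2: 1 1 2 2 3 3 4 4 5 5 6 6 7 7 8 8; ≤3: 1 1 2 3 4 5 7 8 10 12 14 16 19 21 24 27; ≤4: 1 1 2 3 5 6 9 11 15 18 23 27 34 39 47 54; ≤5: 1 1 2 3 5 7 10 13 18 23 30 37 47 57 70 84; ≤6: 1 1 2 3 5 7 11 14 20 26 35 44 58 71 90 110; ≤7: 1 1 2 3 5 7 11 15 21 28 38 49 65 82 105 131; ≤8: 1 1 2 3 5 7 11 15 22 29 40 52 70 89 116 146; ≤9: 1 1 2 3 5 7 11 15 22 30 41 54 73 94 123 157; ≤10: 1 1 2 3 5 7 11 15 22 30 42 55 75 97 128 164; ≤11: 1 1 2 3 5 7 11 15 22 30 42 56 76 99 131 169; ≤12: 1 1 2 3 5 7 11 15 22 30 42 56 77 100 133 172. r_12(15) = 172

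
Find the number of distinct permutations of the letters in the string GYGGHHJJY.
9! / (2! × 2! × 2! × 3!) = 7560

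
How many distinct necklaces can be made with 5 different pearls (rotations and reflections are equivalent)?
(5-1)!/2 = 24/2 = 12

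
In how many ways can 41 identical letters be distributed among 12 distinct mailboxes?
C(41+12-1, 12-1) = C(52, 11) = 60403728840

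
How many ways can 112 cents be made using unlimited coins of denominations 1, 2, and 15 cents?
Coefficient of x^112 in 1/(1-x^1) · 1/(1-x^2) · 1/(1-x^15). Case on j = number of 15-cent coins (j = 0..7); remainder r = 112 - 15j is made from {1,2} in ⌊r/2⌋+1 ways. r = 112, 97, 82, 67, 52, 37, 22, 7 → 57 + 49 + 42 + 34 + 27 + 19 + 12 + 4 = 244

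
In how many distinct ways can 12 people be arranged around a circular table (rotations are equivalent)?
Circular: fix one position, arrange the rest. (12-1)! = 39916800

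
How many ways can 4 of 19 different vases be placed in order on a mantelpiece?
P(19,4) = 19!/(19-4)! = 93024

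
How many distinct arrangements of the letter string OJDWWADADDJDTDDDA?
17! / (8! × 1! × 2! × 3! × 1! × 2!) = 367567200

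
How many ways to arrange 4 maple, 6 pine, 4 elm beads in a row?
14! / (4! × 6! × 4!) = 210210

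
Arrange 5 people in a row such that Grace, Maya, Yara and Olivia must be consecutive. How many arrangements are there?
Treat the 4 as one block: (5-4+1)! × 4! = 2 × 24 = 48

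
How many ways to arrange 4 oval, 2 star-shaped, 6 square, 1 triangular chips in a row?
13! / (4! × 2! × 6! × 1!) = 180180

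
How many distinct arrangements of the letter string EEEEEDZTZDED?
12! / (1! × 6! × 3! × 2!) = 55440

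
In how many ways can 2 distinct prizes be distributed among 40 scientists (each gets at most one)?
P(40,2) = 40!/(40-2)! = 1560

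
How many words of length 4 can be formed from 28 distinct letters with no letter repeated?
P(28,4) = 28!/(28-4)! = 491400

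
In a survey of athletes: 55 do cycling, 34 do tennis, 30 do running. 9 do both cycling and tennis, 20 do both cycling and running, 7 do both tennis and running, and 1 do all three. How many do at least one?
|A∪B∪C| = 55+34+30-9-20-7+1 = 84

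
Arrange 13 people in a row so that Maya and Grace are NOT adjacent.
Total - adjacent = 13! - (13-1)!×2 = 6227020800 - 958003200 = 5269017600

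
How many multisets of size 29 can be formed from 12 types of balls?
C(29+12-1, 12-1) = C(40, 11) = 2311801440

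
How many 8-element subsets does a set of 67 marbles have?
C(67,8) = 67!/(8!×59!) = 6522361560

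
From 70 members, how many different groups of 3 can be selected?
C(70,3) = 70!/(3!×67!) = 54740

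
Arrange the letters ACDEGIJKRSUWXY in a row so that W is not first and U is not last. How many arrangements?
By inclusion-exclusion: 14! - 2×(14-1)! + (14-2)! = 87178291200 - 12454041600 + 479001600 = 75203251200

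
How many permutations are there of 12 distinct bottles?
12! = 479001600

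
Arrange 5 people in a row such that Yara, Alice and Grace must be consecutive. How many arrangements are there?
Treat the 3 as one block: (5-3+1)! × 3! = 6 × 6 = 36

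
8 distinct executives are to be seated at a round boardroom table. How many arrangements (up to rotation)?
Circular: fix one position, arrange the rest. (8-1)! = 5040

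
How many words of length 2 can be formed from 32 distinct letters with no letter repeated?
P(32,2) = 32!/(32-2)! = 992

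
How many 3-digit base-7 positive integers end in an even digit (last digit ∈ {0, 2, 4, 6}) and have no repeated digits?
Last∈{0,2,4,6}. Last=0: 30. Last nonzero: 3×5×P(5,1) = 75. Total = 105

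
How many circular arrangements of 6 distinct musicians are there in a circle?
Circular: fix one position, arrange the rest. (6-1)! = 120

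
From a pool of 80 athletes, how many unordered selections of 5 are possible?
C(80,5) = 80!/(5!×75!) = 24040016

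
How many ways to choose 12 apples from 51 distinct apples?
C(51,12) = 51!/(12!×39!) = 158753389900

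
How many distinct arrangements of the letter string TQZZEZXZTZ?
10! / (2! × 5! × 1! × 1! × 1!) = 15120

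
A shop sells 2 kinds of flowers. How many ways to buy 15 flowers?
C(15+2-1, 2-1) = C(16, 1) = 16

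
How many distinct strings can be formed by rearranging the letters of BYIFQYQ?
7! / (1! × 2! × 1! × 1! × 2!) = 1260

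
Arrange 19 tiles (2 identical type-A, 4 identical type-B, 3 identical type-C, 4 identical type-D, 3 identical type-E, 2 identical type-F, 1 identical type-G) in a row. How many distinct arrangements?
19! / (2! × 4! × 3! × 4! × 3! × 2! × 1!) = 1466593128000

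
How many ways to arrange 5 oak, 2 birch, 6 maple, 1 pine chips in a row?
14! / (5! × 2! × 6! × 1!) = 504504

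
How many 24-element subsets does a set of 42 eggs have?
C(42,24) = 42!/(24!×18!) = 353697121050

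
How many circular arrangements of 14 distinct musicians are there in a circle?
Circular: fix one position, arrange the rest. (14-1)! = 6227020800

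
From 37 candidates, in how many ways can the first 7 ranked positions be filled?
P(37,7) = 37!/(37-7)! = 51889178880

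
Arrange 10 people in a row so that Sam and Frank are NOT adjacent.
Total - adjacent = 10! - (10-1)!×2 = 3628800 - 725760 = 2903040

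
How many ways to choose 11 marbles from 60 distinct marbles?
C(60,11) = 60!/(11!×49!) = 342700125300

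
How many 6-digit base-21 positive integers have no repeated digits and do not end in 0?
Last digit: 20 nonzero choices. First digit: 19 (nonzero, ≠last). Middle 4: P(19,4) = 93024. Total = 35349120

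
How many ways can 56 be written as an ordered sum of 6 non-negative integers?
C(56+6-1, 6-1) = C(61, 5) = 5949147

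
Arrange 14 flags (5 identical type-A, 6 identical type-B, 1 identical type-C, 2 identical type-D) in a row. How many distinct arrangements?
14! / (5! × 6! × 1! × 2!) = 504504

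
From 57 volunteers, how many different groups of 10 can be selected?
C(57,10) = 57!/(10!×47!) = 43183019880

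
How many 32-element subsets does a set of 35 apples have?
C(35,32) = 35!/(32!×3!) = 6545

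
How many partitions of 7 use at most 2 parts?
By conjugation, equals partitions of 7 into parts ≤ 2. Let r_j(i) = number of partitions of i into parts ≤ j, for i = 0..7. r_1(i) = 1 for all i; r_j(i) = r_{j-1}(i) + r_j(i-j). Rows j = 2..2: ≤2: 1 1 2 2 3 3 4 4. r_2(7) = 4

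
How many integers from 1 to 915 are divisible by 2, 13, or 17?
⌊915/2⌋+⌊915/13⌋+⌊915/17⌋ - ⌊915/26⌋-⌊915/34⌋-⌊915/221⌋ + ⌊915/442⌋ = 457+70+53 - 35-26-4 + 2 = 517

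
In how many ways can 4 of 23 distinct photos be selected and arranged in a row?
P(23,4) = 23!/(23-4)! = 212520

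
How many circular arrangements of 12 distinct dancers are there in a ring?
Circular: fix one position, arrange the rest. (12-1)! = 39916800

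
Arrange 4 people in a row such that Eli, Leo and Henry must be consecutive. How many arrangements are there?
Treat the 3 as one block: (4-3+1)! × 3! = 2 × 6 = 12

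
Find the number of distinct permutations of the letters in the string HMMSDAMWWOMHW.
13! / (1! × 1! × 3! × 1! × 1! × 2! × 4!) = 21621600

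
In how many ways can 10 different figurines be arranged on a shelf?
10! = 3628800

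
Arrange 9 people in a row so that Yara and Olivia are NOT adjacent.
Total - adjacent = 9! - (9-1)!×2 = 362880 - 80640 = 282240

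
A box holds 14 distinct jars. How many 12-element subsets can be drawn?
C(14,12) = 14!/(12!×2!) = 91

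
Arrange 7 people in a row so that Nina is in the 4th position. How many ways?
Fix one position: (7-1)! = 720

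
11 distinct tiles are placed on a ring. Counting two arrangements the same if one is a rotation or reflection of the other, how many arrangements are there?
(11-1)!/2 = 3628800/2 = 1814400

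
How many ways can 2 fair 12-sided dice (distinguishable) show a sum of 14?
Coefficient of x^14 in (x + x² + ... + x^12)^2. By inclusion-exclusion on dice exceeding 12: Σ_j (-1)^j C(2,j)·C(14-1-12j, 1) = C(2,0)·C(13,1) - C(2,1)·C(1,1) = 1·13 - 2·1 = 11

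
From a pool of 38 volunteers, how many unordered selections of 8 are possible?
C(38,8) = 38!/(8!×30!) = 48903492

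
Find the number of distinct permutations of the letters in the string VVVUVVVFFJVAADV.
15! / (1! × 8! × 1! × 2! × 2! × 1!) = 8108100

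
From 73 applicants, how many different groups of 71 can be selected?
C(73,71) = 73!/(71!×2!) = 2628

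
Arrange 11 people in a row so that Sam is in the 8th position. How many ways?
Fix one position: (11-1)! = 3628800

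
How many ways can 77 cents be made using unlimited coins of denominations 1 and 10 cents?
Coefficient of x^77 in 1/(1-x^1) · 1/(1-x^10). Use j coins of 10 for j = 0..⌊77/10⌋ = 7, the rest in 1s: 7 + 1 = 8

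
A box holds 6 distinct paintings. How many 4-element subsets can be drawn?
C(6,4) = 6!/(4!×2!) = 15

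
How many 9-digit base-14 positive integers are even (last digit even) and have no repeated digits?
Last∈{0,2,4,6,8,10,12}. Last=0: 51891840. Last nonzero: 6×12×P(12,7) = 287400960. Total = 339292800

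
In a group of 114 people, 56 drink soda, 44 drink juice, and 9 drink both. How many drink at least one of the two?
|A∪B| = |A| + |B| - |A∩B| = 56 + 44 - 9 = 91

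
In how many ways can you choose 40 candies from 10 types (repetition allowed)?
C(40+10-1, 10-1) = C(49, 9) = 2054455634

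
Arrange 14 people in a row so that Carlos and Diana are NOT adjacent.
Total - adjacent = 14! - (14-1)!×2 = 87178291200 - 12454041600 = 74724249600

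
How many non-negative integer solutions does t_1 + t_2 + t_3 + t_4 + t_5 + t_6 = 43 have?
C(43+6-1, 6-1) = C(48, 5) = 1712304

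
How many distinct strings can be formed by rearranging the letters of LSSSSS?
6! / (1! × 5!) = 6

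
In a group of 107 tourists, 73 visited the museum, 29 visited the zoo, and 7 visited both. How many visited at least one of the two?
|A∪B| = |A| + |B| - |A∩B| = 73 + 29 - 7 = 95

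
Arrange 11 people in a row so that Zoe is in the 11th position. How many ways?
Fix one position: (11-1)! = 3628800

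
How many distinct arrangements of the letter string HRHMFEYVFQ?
10! / (1! × 1! × 1! × 1! × 2! × 1! × 1! × 2!) = 907200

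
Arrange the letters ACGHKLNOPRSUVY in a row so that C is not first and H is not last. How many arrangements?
By inclusion-exclusion: 14! - 2×(14-1)! + (14-2)! = 87178291200 - 12454041600 + 479001600 = 75203251200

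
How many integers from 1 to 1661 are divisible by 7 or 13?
⌊1661/7⌋ + ⌊1661/13⌋ - ⌊1661/91⌋ = 237 + 127 - 18 = 346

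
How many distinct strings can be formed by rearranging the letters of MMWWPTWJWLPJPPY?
15! / (4! × 1! × 2! × 1! × 4! × 2! × 1!) = 567567000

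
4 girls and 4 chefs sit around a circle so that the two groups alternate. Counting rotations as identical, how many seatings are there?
Fix one of the girls: (4-1)! ways for the remaining girls, × 4! ways for the chefs = 6 × 24 = 144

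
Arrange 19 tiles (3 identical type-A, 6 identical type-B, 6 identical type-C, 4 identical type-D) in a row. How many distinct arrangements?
19! / (3! × 6! × 6! × 4!) = 1629547920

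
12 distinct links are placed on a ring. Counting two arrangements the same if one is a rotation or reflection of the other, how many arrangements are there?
(12-1)!/2 = 39916800/2 = 19958400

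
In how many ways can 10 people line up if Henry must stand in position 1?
Fix one position: (10-1)! = 362880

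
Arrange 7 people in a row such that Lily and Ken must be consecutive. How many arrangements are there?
Treat the 2 as one block: (7-2+1)! × 2! = 720 × 2 = 1440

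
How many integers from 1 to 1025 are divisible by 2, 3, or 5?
⌊1025/2⌋+⌊1025/3⌋+⌊1025/5⌋ - ⌊1025/6⌋-⌊1025/10⌋-⌊1025/15⌋ + ⌊1025/30⌋ = 512+341+205 - 170-102-68 + 34 = 752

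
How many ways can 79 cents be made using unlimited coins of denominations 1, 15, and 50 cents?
Coefficient of x^79 in 1/(1-x^1) · 1/(1-x^15) · 1/(1-x^50). Case on j = number of 50-cent coins (j = 0..1); remainder r = 79 - 50j is made from {1,15} in ⌊r/15⌋+1 ways. r = 79, 29 → 6 + 2 = 8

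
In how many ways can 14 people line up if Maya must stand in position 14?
Fix one position: (14-1)! = 6227020800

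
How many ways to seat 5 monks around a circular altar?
Circular: fix one position, arrange the rest. (5-1)! = 24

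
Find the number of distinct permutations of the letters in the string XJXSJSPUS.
9! / (2! × 2! × 1! × 3! × 1!) = 15120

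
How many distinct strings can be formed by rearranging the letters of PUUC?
4! / (1! × 2! × 1!) = 12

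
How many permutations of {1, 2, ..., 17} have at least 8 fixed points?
Exactly j fixed points: C(17,j)·!(17-j); sum over j ≥ 8 (derangement numbers via !m = (m-1)·(!(m-1) + !(m-2)): !0..!9 = 1, 0, 1, 2, 9, 44, 265, 1854, 14833, 133496). Σ_{j=8}^{17} C(17,j)·!(17-j) = C(17,8)·!9 + C(17,9)·!8 + C(17,10)·!7 + C(17,11)·!6 + C(17,12)·!5 + C(17,13)·!4 + C(17,14)·!3 + C(17,15)·!2 + C(17,16)·!1 + C(17,17)·!0 = 24310·133496 + 24310·14833 + 19448·1854 + 12376·265 + 6188·44 + 2380·9 + 680·2 + 136·1 + 17·0 + 1·1 = 3645509411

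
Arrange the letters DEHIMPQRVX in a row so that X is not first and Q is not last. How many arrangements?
By inclusion-exclusion: 10! - 2×(10-1)! + (10-2)! = 3628800 - 725760 + 40320 = 2943360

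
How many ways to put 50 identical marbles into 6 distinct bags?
C(50+6-1, 6-1) = C(55, 5) = 3478761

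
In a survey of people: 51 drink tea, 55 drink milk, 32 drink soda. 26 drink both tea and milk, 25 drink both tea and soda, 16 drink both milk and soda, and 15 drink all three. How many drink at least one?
|A∪B∪C| = 51+55+32-26-25-16+15 = 86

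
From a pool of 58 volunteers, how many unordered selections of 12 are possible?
C(58,12) = 58!/(12!×46!) = 891794789340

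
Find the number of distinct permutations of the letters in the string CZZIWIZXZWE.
11! / (4! × 2! × 1! × 2! × 1! × 1!) = 415800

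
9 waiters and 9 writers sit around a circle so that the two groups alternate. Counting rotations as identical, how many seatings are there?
Fix one of the waiters: (9-1)! ways for the remaining waiters, × 9! ways for the writers = 40320 × 362880 = 14631321600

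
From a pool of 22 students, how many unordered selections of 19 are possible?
C(22,19) = 22!/(19!×3!) = 1540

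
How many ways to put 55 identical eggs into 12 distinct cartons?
C(55+12-1, 12-1) = C(66, 11) = 1074082795968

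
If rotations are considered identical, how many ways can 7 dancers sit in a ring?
Circular: fix one position, arrange the rest. (7-1)! = 720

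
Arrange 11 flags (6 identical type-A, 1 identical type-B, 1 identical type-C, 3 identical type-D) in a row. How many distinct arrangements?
11! / (6! × 1! × 1! × 3!) = 9240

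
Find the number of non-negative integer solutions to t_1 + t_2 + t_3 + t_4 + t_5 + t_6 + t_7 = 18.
C(18+7-1, 7-1) = C(24, 6) = 134596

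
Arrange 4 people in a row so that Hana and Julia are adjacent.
Treat as block: (4-1)! × 2! = 6 × 2 = 12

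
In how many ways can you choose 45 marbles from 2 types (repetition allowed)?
C(45+2-1, 2-1) = C(46, 1) = 46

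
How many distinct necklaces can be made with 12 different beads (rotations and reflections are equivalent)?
(12-1)!/2 = 39916800/2 = 19958400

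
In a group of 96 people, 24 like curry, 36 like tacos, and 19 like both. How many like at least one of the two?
|A∪B| = |A| + |B| - |A∩B| = 24 + 36 - 19 = 41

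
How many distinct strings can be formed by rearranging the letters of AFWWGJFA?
8! / (2! × 2! × 1! × 1! × 2!) = 5040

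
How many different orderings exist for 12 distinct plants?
12! = 479001600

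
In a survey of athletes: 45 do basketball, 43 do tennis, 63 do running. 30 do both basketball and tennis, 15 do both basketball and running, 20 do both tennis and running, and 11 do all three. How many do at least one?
|A∪B∪C| = 45+43+63-30-15-20+11 = 97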